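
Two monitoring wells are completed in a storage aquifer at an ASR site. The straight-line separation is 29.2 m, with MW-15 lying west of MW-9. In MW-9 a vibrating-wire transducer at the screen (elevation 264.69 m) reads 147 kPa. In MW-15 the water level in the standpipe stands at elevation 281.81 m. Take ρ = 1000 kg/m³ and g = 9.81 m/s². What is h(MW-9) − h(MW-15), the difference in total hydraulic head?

Pressure head at MW-9: ψ = P/(ρg) = 147×1000 / (1000 × 9.81) = 14.98 m.
Total head at MW-9: h = z + ψ = 264.69 + 14.98 = 279.67 m.
Total head at MW-15: h = 281.81 m (water level in the piezometer is the total head).
Head difference: h(MW-9) − h(MW-15) = 279.67 − 281.81 = -2.14 m.

Δh ≈ -2.14 m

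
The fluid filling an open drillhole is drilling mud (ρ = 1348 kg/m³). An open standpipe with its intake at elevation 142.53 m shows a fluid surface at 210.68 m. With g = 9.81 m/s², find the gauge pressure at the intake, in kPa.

P ≈ 901 kPa

Pressure head ψ = h − z = 210.68 − 142.53 = 68.15 m.
P = ρgψ = 1348 × 9.81 × 68.15 = 901207 Pa ≈ 901 kPa.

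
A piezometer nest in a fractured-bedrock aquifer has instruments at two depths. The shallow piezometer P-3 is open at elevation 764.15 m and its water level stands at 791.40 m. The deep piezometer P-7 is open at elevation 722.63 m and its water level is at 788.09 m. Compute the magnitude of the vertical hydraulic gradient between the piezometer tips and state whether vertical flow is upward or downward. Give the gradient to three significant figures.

|i_v| ≈ 0.0797; vertical flow is downward

Total head at P-3: h = 791.40 m (water level in the standpipe).
Total head at P-7: h = 788.09 m.
Δh = h(P-3) − h(P-7) = 791.40 − 788.09 = 3.31 m.
Vertical separation Δz = 764.15 − 722.63 = 41.52 m.
|i_v| = |Δh| / Δz = 3.31 / 41.52 = 0.0797.
Head is higher in the shallow piezometer, so vertical flow is downward (recharge condition).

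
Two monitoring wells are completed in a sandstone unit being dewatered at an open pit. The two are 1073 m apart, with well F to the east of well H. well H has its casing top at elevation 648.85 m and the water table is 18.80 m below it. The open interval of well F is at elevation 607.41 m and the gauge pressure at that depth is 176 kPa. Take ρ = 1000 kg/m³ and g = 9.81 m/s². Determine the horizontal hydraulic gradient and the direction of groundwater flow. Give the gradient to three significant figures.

i ≈ 0.00438; groundwater flows toward the east

Total head at well H: h = 648.85 − 18.80 = 630.05 m.
Pressure head at well F: ψ = P/(ρg) = 176×1000 / (1000 × 9.81) = 17.94 m.
Total head at well F: h = z + ψ = 607.41 + 17.94 = 625.35 m.
Head difference: h(well H) − h(well F) = 630.05 − 625.35 = 4.70 m.
Hydraulic gradient: i = |Δh| / L = 4.70 / 1073 = 0.00438.
Flow is from higher to lower head: from well H toward well F, i.e. toward the east.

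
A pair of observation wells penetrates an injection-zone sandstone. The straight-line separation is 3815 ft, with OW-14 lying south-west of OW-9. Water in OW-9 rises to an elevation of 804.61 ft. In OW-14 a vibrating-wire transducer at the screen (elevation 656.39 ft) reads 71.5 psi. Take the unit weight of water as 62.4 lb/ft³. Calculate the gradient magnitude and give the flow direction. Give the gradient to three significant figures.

i ≈ 0.00440; groundwater flows toward the north-east

Total head at OW-9: h = 804.61 ft (water level in the piezometer is the total head).
Pressure head at OW-14: ψ = 144·P/γ = 144 × 71.5 / 62.4 = 165.00 ft.
Total head at OW-14: h = z + ψ = 656.39 + 165.00 = 821.39 ft.
Head difference: h(OW-9) − h(OW-14) = 804.61 − 821.39 = -16.78 ft.
Hydraulic gradient: i = |Δh| / L = 16.78 / 3815 = 0.00440.
Flow is from higher to lower head: from OW-14 toward OW-9, i.e. toward the north-east.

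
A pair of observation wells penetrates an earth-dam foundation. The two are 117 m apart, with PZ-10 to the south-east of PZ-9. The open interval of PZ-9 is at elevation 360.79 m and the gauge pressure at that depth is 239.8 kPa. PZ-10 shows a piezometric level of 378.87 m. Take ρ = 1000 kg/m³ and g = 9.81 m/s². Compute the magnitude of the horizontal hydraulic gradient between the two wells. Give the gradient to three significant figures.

Pressure head at PZ-9: ψ = P/(ρg) = 239.8×1000 / (1000 × 9.81) = 24.44 m.
Total head at PZ-9: h = z + ψ = 360.79 + 24.44 = 385.23 m.
Total head at PZ-10: h = 378.87 m (water level in the piezometer is the total head).
Head difference: h(PZ-9) − h(PZ-10) = 385.23 − 378.87 = 6.36 m.
Hydraulic gradient: i = |Δh| / L = 6.36 / 117 = 0.0544.

i ≈ 0.0544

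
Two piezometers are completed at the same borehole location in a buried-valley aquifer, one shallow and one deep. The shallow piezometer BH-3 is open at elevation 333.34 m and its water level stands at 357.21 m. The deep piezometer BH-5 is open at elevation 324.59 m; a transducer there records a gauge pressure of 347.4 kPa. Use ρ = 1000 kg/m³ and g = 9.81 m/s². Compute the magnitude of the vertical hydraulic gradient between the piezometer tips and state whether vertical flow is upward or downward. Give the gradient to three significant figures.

Total head at BH-3: h = 357.21 m (water level in the standpipe).
Pressure head at BH-5: ψ = P/(ρg) = 347.4×1000 / (1000 × 9.81) = 35.41 m.
Total head at BH-5: h = z + ψ = 324.59 + 35.41 = 360.00 m.
Δh = h(BH-3) − h(BH-5) = 357.21 − 360.00 = -2.79 m.
Vertical separation Δz = 333.34 − 324.59 = 8.75 m.
|i_v| = |Δh| / Δz = 2.79 / 8.75 = 0.319.
Head is higher in the deep piezometer, so vertical flow is upward (discharge condition).

|i_v| ≈ 0.319; vertical flow is upward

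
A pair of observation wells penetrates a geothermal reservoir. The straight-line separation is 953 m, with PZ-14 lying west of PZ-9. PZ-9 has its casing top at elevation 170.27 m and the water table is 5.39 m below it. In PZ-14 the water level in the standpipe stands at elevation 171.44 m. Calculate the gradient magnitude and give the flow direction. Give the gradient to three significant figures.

i ≈ 0.00688; groundwater flows toward the east

Total head at PZ-9: h = 170.27 − 5.39 = 164.88 m.
Total head at PZ-14: h = 171.44 m (water level in the piezometer is the total head).
Head difference: h(PZ-9) − h(PZ-14) = 164.88 − 171.44 = -6.56 m.
Hydraulic gradient: i = |Δh| / L = 6.56 / 953 = 0.00688.
Flow is from higher to lower head: from PZ-14 toward PZ-9, i.e. toward the east.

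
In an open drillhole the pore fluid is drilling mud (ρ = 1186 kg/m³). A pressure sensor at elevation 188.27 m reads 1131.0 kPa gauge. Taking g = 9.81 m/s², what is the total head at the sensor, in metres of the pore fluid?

ψ = P/(ρg) = 1131.0×1000 / (1186 × 9.81) = 97.21 m.
h = z + ψ = 188.27 + 97.21 = 285.48 m.

h ≈ 285.48 m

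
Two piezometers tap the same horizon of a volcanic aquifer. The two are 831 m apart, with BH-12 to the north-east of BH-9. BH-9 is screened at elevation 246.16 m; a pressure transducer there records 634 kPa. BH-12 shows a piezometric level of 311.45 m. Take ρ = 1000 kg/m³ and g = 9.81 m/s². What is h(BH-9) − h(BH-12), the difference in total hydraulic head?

Δh ≈ -0.66 m

Pressure head at BH-9: ψ = P/(ρg) = 634×1000 / (1000 × 9.81) = 64.63 m.
Total head at BH-9: h = z + ψ = 246.16 + 64.63 = 310.79 m.
Total head at BH-12: h = 311.45 m (water level in the piezometer is the total head).
Head difference: h(BH-9) − h(BH-12) = 310.79 − 311.45 = -0.66 m.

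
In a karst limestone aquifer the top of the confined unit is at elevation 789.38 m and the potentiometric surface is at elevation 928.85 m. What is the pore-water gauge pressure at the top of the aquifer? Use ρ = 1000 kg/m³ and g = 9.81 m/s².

P ≈ 1370 kPa

Pressure head at the aquifer top: ψ = h − z = 928.85 − 789.38 = 139.47 m.
P = ρgψ = 1000 × 9.81 × 139.47 = 1368201 Pa ≈ 1370 kPa.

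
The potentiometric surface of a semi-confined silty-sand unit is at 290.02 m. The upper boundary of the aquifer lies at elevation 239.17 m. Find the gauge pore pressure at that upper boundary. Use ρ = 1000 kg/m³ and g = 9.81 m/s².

Pressure head at the aquifer top: ψ = h − z = 290.02 − 239.17 = 50.85 m.
P = ρgψ = 1000 × 9.81 × 50.85 = 498838 Pa ≈ 499 kPa.

P ≈ 499 kPa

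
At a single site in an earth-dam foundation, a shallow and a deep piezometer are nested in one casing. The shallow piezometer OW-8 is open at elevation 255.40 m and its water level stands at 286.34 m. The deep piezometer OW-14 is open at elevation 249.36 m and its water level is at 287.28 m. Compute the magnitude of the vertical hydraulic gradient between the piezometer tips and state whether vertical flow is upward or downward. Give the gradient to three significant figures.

Total head at OW-8: h = 286.34 m (water level in the standpipe).
Total head at OW-14: h = 287.28 m.
Δh = h(OW-8) − h(OW-14) = 286.34 − 287.28 = -0.94 m.
Vertical separation Δz = 255.40 − 249.36 = 6.04 m.
|i_v| = |Δh| / Δz = 0.94 / 6.04 = 0.156.
Head is higher in the deep piezometer, so vertical flow is upward (discharge condition).

|i_v| ≈ 0.156; vertical flow is upward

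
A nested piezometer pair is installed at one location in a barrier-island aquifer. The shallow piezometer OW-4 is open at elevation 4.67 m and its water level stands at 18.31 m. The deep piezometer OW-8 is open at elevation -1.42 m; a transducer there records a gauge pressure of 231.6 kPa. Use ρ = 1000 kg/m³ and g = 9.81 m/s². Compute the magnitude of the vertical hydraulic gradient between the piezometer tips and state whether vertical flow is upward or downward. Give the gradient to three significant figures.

Total head at OW-4: h = 18.31 m (water level in the standpipe).
Pressure head at OW-8: ψ = P/(ρg) = 231.6×1000 / (1000 × 9.81) = 23.61 m.
Total head at OW-8: h = z + ψ = -1.42 + 23.61 = 22.19 m.
Δh = h(OW-4) − h(OW-8) = 18.31 − 22.19 = -3.88 m.
Vertical separation Δz = 4.67 − (-1.42) = 6.09 m.
|i_v| = |Δh| / Δz = 3.88 / 6.09 = 0.637.
Head is higher in the deep piezometer, so vertical flow is upward (discharge condition).

|i_v| ≈ 0.637; vertical flow is upward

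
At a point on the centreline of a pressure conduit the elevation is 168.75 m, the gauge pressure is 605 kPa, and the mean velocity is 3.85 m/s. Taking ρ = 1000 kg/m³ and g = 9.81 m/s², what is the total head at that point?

Pressure head ψ = P/(ρg) = 605×1000 / (1000 × 9.81) = 61.67 m.
Velocity head = v²/(2g) = 3.85² / (2 × 9.81) = 0.755 m.
h = z + ψ + v²/(2g) = 168.75 + 61.67 + 0.755 = 231.18 m.

h ≈ 231.18 m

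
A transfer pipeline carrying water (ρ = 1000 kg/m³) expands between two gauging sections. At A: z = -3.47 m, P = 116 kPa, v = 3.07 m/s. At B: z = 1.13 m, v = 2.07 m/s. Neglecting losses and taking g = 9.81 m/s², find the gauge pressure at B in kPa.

Pressure head at A: ψ₁ = P₁/(ρg) = 116×1000 / (1000 × 9.81) = 11.82 m.
Velocity heads: v₁²/2g = 3.07²/19.62 = 0.480 m; v₂²/2g = 2.07²/19.62 = 0.218 m.
Total head H = z₁ + ψ₁ + v₁²/2g = -3.47 + 11.82 + 0.480 = 8.83 m.
ψ₂ = H − z₂ − v₂²/2g = 8.83 − 1.13 − 0.218 = 7.48 m.
P₂ = ρgψ₂ = 1000 × 9.81 × 7.48 ≈ 73.4 kPa.

P₂ ≈ 73.4 kPa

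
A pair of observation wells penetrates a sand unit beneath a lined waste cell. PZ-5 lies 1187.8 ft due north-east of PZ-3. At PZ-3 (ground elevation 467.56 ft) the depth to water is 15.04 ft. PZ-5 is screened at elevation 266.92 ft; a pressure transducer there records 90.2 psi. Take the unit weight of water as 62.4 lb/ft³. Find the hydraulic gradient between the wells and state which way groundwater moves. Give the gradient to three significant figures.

Total head at PZ-3: h = 467.56 − 15.04 = 452.52 ft.
Pressure head at PZ-5: ψ = 144·P/γ = 144 × 90.2 / 62.4 = 208.15 ft.
Total head at PZ-5: h = z + ψ = 266.92 + 208.15 = 475.07 ft.
Head difference: h(PZ-3) − h(PZ-5) = 452.52 − 475.07 = -22.55 ft.
Hydraulic gradient: i = |Δh| / L = 22.55 / 1187.8 = 0.0190.
Flow is from higher to lower head: from PZ-5 toward PZ-3, i.e. toward the south-west.

i ≈ 0.0190; groundwater flows toward the south-west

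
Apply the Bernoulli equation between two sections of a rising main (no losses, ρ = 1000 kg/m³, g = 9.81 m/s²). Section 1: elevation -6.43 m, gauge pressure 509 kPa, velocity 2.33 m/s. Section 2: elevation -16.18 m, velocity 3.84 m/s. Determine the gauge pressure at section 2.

P₂ ≈ 600 kPa

Pressure head at 1: ψ₁ = P₁/(ρg) = 509×1000 / (1000 × 9.81) = 51.89 m.
Velocity heads: v₁²/2g = 2.33²/19.62 = 0.277 m; v₂²/2g = 3.84²/19.62 = 0.752 m.
Total head H = z₁ + ψ₁ + v₁²/2g = -6.43 + 51.89 + 0.277 = 45.74 m.
ψ₂ = H − z₂ − v₂²/2g = 45.74 − (-16.18) − 0.752 = 61.17 m.
P₂ = ρgψ₂ = 1000 × 9.81 × 61.17 ≈ 600 kPa.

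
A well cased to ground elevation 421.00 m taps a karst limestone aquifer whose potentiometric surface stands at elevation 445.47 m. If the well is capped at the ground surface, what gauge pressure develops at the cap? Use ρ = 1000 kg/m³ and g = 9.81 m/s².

Head above the cap: Δh = 445.47 − 421.00 = 24.47 m.
P = ρgΔh = 1000 × 9.81 × 24.47 = 240051 Pa ≈ 240 kPa.

P ≈ 240 kPa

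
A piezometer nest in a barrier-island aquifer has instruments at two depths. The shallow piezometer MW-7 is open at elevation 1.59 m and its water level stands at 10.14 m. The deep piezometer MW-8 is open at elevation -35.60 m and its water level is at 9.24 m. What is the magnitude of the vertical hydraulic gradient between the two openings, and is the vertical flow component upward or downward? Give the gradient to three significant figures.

Total head at MW-7: h = 10.14 m (water level in the standpipe).
Total head at MW-8: h = 9.24 m.
Δh = h(MW-7) − h(MW-8) = 10.14 − 9.24 = 0.90 m.
Vertical separation Δz = 1.59 − (-35.60) = 37.19 m.
|i_v| = |Δh| / Δz = 0.90 / 37.19 = 0.0242.
Head is higher in the shallow piezometer, so vertical flow is downward (recharge condition).

|i_v| ≈ 0.0242; vertical flow is downward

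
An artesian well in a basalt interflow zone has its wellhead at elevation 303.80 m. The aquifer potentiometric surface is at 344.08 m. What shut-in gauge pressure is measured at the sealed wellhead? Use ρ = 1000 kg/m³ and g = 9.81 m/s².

Head above the cap: Δh = 344.08 − 303.80 = 40.28 m.
P = ρgΔh = 1000 × 9.81 × 40.28 = 395147 Pa ≈ 395 kPa.

P ≈ 395 kPa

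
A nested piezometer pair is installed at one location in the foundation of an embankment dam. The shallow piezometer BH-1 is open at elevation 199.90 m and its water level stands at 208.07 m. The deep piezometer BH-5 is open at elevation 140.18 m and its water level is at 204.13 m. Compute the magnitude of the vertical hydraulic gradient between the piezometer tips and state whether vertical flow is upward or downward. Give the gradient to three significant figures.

|i_v| ≈ 0.0660; vertical flow is downward

Total head at BH-1: h = 208.07 m (water level in the standpipe).
Total head at BH-5: h = 204.13 m.
Δh = h(BH-1) − h(BH-5) = 208.07 − 204.13 = 3.94 m.
Vertical separation Δz = 199.90 − 140.18 = 59.72 m.
|i_v| = |Δh| / Δz = 3.94 / 59.72 = 0.0660.
Head is higher in the shallow piezometer, so vertical flow is downward (recharge condition).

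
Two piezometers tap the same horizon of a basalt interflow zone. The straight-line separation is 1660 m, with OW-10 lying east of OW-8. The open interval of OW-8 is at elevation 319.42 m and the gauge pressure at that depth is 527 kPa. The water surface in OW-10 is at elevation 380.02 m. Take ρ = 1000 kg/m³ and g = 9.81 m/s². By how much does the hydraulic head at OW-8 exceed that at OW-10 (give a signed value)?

Δh ≈ -6.88 m

Pressure head at OW-8: ψ = P/(ρg) = 527×1000 / (1000 × 9.81) = 53.72 m.
Total head at OW-8: h = z + ψ = 319.42 + 53.72 = 373.14 m.
Total head at OW-10: h = 380.02 m (water level in the piezometer is the total head).
Head difference: h(OW-8) − h(OW-10) = 373.14 − 380.02 = -6.88 m.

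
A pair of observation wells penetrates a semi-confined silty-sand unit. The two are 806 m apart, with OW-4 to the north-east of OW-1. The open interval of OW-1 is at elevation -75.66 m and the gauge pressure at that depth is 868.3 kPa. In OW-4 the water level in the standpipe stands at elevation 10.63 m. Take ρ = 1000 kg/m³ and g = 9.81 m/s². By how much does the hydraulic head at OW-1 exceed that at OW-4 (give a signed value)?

Δh ≈ 2.22 m

Pressure head at OW-1: ψ = P/(ρg) = 868.3×1000 / (1000 × 9.81) = 88.51 m.
Total head at OW-1: h = z + ψ = -75.66 + 88.51 = 12.85 m.
Total head at OW-4: h = 10.63 m (water level in the piezometer is the total head).
Head difference: h(OW-1) − h(OW-4) = 12.85 − 10.63 = 2.22 m.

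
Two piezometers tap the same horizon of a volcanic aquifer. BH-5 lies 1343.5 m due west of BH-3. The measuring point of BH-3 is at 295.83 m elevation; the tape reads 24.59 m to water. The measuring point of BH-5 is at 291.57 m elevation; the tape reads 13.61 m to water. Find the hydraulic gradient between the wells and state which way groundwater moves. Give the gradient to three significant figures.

Total head at BH-3: h = 295.83 − 24.59 = 271.24 m.
Total head at BH-5: h = 291.57 − 13.61 = 277.96 m.
Head difference: h(BH-3) − h(BH-5) = 271.24 − 277.96 = -6.72 m.
Hydraulic gradient: i = |Δh| / L = 6.72 / 1343.5 = 0.00500.
Flow is from higher to lower head: from BH-5 toward BH-3, i.e. toward the east.

i ≈ 0.00500; groundwater flows toward the east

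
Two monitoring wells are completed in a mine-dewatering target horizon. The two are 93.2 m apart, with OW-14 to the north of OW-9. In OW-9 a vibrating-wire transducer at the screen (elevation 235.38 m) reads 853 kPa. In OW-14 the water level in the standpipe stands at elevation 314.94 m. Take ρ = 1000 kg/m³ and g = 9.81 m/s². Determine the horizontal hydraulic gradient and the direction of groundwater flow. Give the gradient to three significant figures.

i ≈ 0.0793; groundwater flows toward the north

Pressure head at OW-9: ψ = P/(ρg) = 853×1000 / (1000 × 9.81) = 86.95 m.
Total head at OW-9: h = z + ψ = 235.38 + 86.95 = 322.33 m.
Total head at OW-14: h = 314.94 m (water level in the piezometer is the total head).
Head difference: h(OW-9) − h(OW-14) = 322.33 − 314.94 = 7.39 m.
Hydraulic gradient: i = |Δh| / L = 7.39 / 93.2 = 0.0793.
Flow is from higher to lower head: from OW-9 toward OW-14, i.e. toward the north.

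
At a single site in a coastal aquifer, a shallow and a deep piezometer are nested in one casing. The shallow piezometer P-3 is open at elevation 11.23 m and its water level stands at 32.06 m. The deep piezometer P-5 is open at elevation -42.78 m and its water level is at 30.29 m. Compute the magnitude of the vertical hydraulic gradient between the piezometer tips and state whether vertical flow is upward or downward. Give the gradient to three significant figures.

|i_v| ≈ 0.0328; vertical flow is downward

Total head at P-3: h = 32.06 m (water level in the standpipe).
Total head at P-5: h = 30.29 m.
Δh = h(P-3) − h(P-5) = 32.06 − 30.29 = 1.77 m.
Vertical separation Δz = 11.23 − (-42.78) = 54.01 m.
|i_v| = |Δh| / Δz = 1.77 / 54.01 = 0.0328.
Head is higher in the shallow piezometer, so vertical flow is downward (recharge condition).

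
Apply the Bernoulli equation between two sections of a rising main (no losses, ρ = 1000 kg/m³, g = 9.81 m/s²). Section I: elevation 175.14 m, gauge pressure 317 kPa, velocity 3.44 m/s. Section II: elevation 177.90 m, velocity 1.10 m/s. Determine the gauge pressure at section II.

P₂ ≈ 295 kPa

Pressure head at I: ψ₁ = P₁/(ρg) = 317×1000 / (1000 × 9.81) = 32.31 m.
Velocity heads: v₁²/2g = 3.44²/19.62 = 0.603 m; v₂²/2g = 1.10²/19.62 = 0.062 m.
Total head H = z₁ + ψ₁ + v₁²/2g = 175.14 + 32.31 + 0.603 = 208.05 m.
ψ₂ = H − z₂ − v₂²/2g = 208.05 − 177.90 − 0.062 = 30.09 m.
P₂ = ρgψ₂ = 1000 × 9.81 × 30.09 ≈ 295 kPa.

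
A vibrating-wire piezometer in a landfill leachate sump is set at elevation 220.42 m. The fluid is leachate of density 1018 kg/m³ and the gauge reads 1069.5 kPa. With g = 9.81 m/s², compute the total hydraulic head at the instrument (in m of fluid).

ψ = P/(ρg) = 1069.5×1000 / (1018 × 9.81) = 107.09 m.
h = z + ψ = 220.42 + 107.09 = 327.51 m.

h ≈ 327.51 m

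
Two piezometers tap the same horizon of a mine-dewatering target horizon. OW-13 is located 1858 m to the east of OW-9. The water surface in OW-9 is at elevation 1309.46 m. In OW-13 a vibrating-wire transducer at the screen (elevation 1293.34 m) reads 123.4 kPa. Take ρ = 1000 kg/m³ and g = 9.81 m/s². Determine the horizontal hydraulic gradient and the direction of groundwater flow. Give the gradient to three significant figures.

i ≈ 0.00191; groundwater flows toward the east

Total head at OW-9: h = 1309.46 m (water level in the piezometer is the total head).
Pressure head at OW-13: ψ = P/(ρg) = 123.4×1000 / (1000 × 9.81) = 12.58 m.
Total head at OW-13: h = z + ψ = 1293.34 + 12.58 = 1305.92 m.
Head difference: h(OW-9) − h(OW-13) = 1309.46 − 1305.92 = 3.54 m.
Hydraulic gradient: i = |Δh| / L = 3.54 / 1858 = 0.00191.
Flow is from higher to lower head: from OW-9 toward OW-13, i.e. toward the east.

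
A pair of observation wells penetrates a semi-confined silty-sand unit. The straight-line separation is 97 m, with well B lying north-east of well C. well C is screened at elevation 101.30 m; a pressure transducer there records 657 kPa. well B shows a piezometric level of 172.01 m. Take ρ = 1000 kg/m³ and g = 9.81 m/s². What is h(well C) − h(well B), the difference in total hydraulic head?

Δh ≈ -3.74 m

Pressure head at well C: ψ = P/(ρg) = 657×1000 / (1000 × 9.81) = 66.97 m.
Total head at well C: h = z + ψ = 101.30 + 66.97 = 168.27 m.
Total head at well B: h = 172.01 m (water level in the piezometer is the total head).
Head difference: h(well C) − h(well B) = 168.27 − 172.01 = -3.74 m.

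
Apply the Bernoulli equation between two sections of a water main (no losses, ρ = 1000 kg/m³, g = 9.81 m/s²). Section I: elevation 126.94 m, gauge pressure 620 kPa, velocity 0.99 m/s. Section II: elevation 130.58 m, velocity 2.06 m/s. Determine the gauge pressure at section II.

Pressure head at I: ψ₁ = P₁/(ρg) = 620×1000 / (1000 × 9.81) = 63.20 m.
Velocity heads: v₁²/2g = 0.99²/19.62 = 0.050 m; v₂²/2g = 2.06²/19.62 = 0.216 m.
Total head H = z₁ + ψ₁ + v₁²/2g = 126.94 + 63.20 + 0.050 = 190.19 m.
ψ₂ = H − z₂ − v₂²/2g = 190.19 − 130.58 − 0.216 = 59.39 m.
P₂ = ρgψ₂ = 1000 × 9.81 × 59.39 ≈ 583 kPa.

P₂ ≈ 583 kPa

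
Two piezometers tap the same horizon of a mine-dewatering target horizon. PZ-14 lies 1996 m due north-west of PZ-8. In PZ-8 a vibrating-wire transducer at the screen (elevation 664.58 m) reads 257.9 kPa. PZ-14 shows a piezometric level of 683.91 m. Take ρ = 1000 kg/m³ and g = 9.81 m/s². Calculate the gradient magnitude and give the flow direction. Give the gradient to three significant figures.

Pressure head at PZ-8: ψ = P/(ρg) = 257.9×1000 / (1000 × 9.81) = 26.29 m.
Total head at PZ-8: h = z + ψ = 664.58 + 26.29 = 690.87 m.
Total head at PZ-14: h = 683.91 m (water level in the piezometer is the total head).
Head difference: h(PZ-8) − h(PZ-14) = 690.87 − 683.91 = 6.96 m.
Hydraulic gradient: i = |Δh| / L = 6.96 / 1996 = 0.00349.
Flow is from higher to lower head: from PZ-8 toward PZ-14, i.e. toward the north-west.

i ≈ 0.00349; groundwater flows toward the north-west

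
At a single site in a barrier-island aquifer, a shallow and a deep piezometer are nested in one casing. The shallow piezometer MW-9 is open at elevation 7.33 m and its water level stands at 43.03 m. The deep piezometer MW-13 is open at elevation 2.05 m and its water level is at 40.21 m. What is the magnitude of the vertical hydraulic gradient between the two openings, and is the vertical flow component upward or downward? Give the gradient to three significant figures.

Total head at MW-9: h = 43.03 m (water level in the standpipe).
Total head at MW-13: h = 40.21 m.
Δh = h(MW-9) − h(MW-13) = 43.03 − 40.21 = 2.82 m.
Vertical separation Δz = 7.33 − 2.05 = 5.28 m.
|i_v| = |Δh| / Δz = 2.82 / 5.28 = 0.534.
Head is higher in the shallow piezometer, so vertical flow is downward (recharge condition).

|i_v| ≈ 0.534; vertical flow is downward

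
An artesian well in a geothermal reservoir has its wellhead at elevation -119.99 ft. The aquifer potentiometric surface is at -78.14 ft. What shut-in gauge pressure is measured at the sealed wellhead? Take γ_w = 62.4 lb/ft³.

Head above the cap: Δh = -78.14 − (-119.99) = 41.85 ft.
P = γΔh/144 = 62.4 × 41.85 / 144 = 18.1 psi.

P ≈ 18.1 psi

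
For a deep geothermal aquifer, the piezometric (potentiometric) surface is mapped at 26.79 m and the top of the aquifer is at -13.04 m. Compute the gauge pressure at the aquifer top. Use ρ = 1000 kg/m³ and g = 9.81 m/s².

P ≈ 391 kPa

Pressure head at the aquifer top: ψ = h − z = 26.79 − (-13.04) = 39.83 m.
P = ρgψ = 1000 × 9.81 × 39.83 = 390732 Pa ≈ 391 kPa.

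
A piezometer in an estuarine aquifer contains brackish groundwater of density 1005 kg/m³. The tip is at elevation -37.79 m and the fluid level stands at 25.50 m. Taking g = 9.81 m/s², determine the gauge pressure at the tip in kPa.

Pressure head ψ = h − z = 25.50 − (-37.79) = 63.29 m.
P = ρgψ = 1005 × 9.81 × 63.29 = 623979 Pa ≈ 624 kPa.

P ≈ 624 kPa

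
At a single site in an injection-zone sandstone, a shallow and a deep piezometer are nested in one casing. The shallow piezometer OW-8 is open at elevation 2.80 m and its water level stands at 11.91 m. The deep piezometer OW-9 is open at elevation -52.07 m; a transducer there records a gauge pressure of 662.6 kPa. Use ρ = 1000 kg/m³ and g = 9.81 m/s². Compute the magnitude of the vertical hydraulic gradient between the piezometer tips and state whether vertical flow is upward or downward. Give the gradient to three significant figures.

|i_v| ≈ 0.0649; vertical flow is upward

Total head at OW-8: h = 11.91 m (water level in the standpipe).
Pressure head at OW-9: ψ = P/(ρg) = 662.6×1000 / (1000 × 9.81) = 67.54 m.
Total head at OW-9: h = z + ψ = -52.07 + 67.54 = 15.47 m.
Δh = h(OW-8) − h(OW-9) = 11.91 − 15.47 = -3.56 m.
Vertical separation Δz = 2.80 − (-52.07) = 54.87 m.
|i_v| = |Δh| / Δz = 3.56 / 54.87 = 0.0649.
Head is higher in the deep piezometer, so vertical flow is upward (discharge condition).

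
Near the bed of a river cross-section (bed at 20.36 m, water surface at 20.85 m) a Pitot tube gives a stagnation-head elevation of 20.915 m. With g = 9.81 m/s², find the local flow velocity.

Near the bed, under hydrostatic conditions, the piezometric head (z + ψ) equals the free-surface elevation, 20.85 m.
Velocity head = total − piezometric = 20.915 − 20.85 = 0.065 m.
v = √(2g·h_v) = √(2 × 9.81 × 0.065) = 1.13 m/s.

v ≈ 1.13 m/s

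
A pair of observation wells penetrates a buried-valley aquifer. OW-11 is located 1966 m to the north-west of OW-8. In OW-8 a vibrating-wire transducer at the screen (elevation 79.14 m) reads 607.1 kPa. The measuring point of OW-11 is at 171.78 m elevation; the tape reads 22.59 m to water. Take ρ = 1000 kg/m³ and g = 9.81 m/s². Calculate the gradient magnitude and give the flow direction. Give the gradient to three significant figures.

i ≈ 0.00415; groundwater flows toward the south-east

Pressure head at OW-8: ψ = P/(ρg) = 607.1×1000 / (1000 × 9.81) = 61.89 m.
Total head at OW-8: h = z + ψ = 79.14 + 61.89 = 141.03 m.
Total head at OW-11: h = 171.78 − 22.59 = 149.19 m.
Head difference: h(OW-8) − h(OW-11) = 141.03 − 149.19 = -8.16 m.
Hydraulic gradient: i = |Δh| / L = 8.16 / 1966 = 0.00415.
Flow is from higher to lower head: from OW-11 toward OW-8, i.e. toward the south-east.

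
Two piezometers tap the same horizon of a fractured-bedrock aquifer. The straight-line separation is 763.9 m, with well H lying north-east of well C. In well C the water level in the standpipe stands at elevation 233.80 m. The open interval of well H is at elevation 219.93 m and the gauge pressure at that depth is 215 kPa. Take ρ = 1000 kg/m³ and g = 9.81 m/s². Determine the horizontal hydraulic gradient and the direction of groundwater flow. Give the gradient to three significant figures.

i ≈ 0.0105; groundwater flows toward the south-west

Total head at well C: h = 233.80 m (water level in the piezometer is the total head).
Pressure head at well H: ψ = P/(ρg) = 215×1000 / (1000 × 9.81) = 21.92 m.
Total head at well H: h = z + ψ = 219.93 + 21.92 = 241.85 m.
Head difference: h(well C) − h(well H) = 233.80 − 241.85 = -8.05 m.
Hydraulic gradient: i = |Δh| / L = 8.05 / 763.9 = 0.0105.
Flow is from higher to lower head: from well H toward well C, i.e. toward the south-west.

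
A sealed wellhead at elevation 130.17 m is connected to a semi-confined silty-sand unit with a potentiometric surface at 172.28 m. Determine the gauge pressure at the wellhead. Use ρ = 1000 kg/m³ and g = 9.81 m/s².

P ≈ 413 kPa

Head above the cap: Δh = 172.28 − 130.17 = 42.11 m.
P = ρgΔh = 1000 × 9.81 × 42.11 = 413099 Pa ≈ 413 kPa.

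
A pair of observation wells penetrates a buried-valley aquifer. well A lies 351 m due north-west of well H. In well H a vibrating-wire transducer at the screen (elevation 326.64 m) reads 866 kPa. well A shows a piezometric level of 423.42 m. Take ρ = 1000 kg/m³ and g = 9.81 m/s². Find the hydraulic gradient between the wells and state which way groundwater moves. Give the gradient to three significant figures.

i ≈ 0.0242; groundwater flows toward the south-east

Pressure head at well H: ψ = P/(ρg) = 866×1000 / (1000 × 9.81) = 88.28 m.
Total head at well H: h = z + ψ = 326.64 + 88.28 = 414.92 m.
Total head at well A: h = 423.42 m (water level in the piezometer is the total head).
Head difference: h(well H) − h(well A) = 414.92 − 423.42 = -8.50 m.
Hydraulic gradient: i = |Δh| / L = 8.50 / 351 = 0.0242.
Flow is from higher to lower head: from well A toward well H, i.e. toward the south-east.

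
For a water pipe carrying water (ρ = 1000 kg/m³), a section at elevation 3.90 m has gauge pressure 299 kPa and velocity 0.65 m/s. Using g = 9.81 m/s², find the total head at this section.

Pressure head ψ = P/(ρg) = 299×1000 / (1000 × 9.81) = 30.48 m.
Velocity head = v²/(2g) = 0.65² / (2 × 9.81) = 0.022 m.
h = z + ψ + v²/(2g) = 3.90 + 30.48 + 0.022 = 34.40 m.

h ≈ 34.40 m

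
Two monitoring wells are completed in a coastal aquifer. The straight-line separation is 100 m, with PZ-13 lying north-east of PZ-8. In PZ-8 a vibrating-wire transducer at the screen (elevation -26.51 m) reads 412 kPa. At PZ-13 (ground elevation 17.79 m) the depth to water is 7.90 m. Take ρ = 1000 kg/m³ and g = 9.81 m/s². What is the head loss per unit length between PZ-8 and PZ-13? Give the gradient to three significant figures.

Pressure head at PZ-8: ψ = P/(ρg) = 412×1000 / (1000 × 9.81) = 42.00 m.
Total head at PZ-8: h = z + ψ = -26.51 + 42.00 = 15.49 m.
Total head at PZ-13: h = 17.79 − 7.90 = 9.89 m.
Head difference: h(PZ-8) − h(PZ-13) = 15.49 − 9.89 = 5.60 m.
Hydraulic gradient: i = |Δh| / L = 5.60 / 100 = 0.0560.

i ≈ 0.0560 m/m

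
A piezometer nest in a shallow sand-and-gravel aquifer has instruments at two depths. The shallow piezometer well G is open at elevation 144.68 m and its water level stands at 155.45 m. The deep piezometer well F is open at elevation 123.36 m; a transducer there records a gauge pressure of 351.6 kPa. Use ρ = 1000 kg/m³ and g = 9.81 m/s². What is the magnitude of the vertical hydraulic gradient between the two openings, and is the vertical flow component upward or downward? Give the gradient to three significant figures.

|i_v| ≈ 0.176; vertical flow is upward

Total head at well G: h = 155.45 m (water level in the standpipe).
Pressure head at well F: ψ = P/(ρg) = 351.6×1000 / (1000 × 9.81) = 35.84 m.
Total head at well F: h = z + ψ = 123.36 + 35.84 = 159.20 m.
Δh = h(well G) − h(well F) = 155.45 − 159.20 = -3.75 m.
Vertical separation Δz = 144.68 − 123.36 = 21.32 m.
|i_v| = |Δh| / Δz = 3.75 / 21.32 = 0.176.
Head is higher in the deep piezometer, so vertical flow is upward (discharge condition).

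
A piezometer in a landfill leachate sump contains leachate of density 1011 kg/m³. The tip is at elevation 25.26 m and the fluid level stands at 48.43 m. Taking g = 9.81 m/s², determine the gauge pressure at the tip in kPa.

P ≈ 230 kPa

Pressure head ψ = h − z = 48.43 − 25.26 = 23.17 m.
P = ρgψ = 1011 × 9.81 × 23.17 = 229798 Pa ≈ 230 kPa.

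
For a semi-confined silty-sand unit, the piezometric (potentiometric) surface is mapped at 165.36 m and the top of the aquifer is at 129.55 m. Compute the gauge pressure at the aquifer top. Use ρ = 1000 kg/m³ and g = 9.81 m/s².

Pressure head at the aquifer top: ψ = h − z = 165.36 − 129.55 = 35.81 m.
P = ρgψ = 1000 × 9.81 × 35.81 = 351296 Pa ≈ 351 kPa.

P ≈ 351 kPa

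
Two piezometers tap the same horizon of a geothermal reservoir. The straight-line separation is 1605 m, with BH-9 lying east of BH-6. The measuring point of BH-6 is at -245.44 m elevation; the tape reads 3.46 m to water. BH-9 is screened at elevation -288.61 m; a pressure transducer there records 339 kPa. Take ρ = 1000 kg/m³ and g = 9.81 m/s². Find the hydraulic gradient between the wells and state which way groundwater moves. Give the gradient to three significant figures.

i ≈ 0.00321; groundwater flows toward the east

Total head at BH-6: h = -245.44 − 3.46 = -248.90 m.
Pressure head at BH-9: ψ = P/(ρg) = 339×1000 / (1000 × 9.81) = 34.56 m.
Total head at BH-9: h = z + ψ = -288.61 + 34.56 = -254.05 m.
Head difference: h(BH-6) − h(BH-9) = -248.90 − (-254.05) = 5.15 m.
Hydraulic gradient: i = |Δh| / L = 5.15 / 1605 = 0.00321.
Flow is from higher to lower head: from BH-6 toward BH-9, i.e. toward the east.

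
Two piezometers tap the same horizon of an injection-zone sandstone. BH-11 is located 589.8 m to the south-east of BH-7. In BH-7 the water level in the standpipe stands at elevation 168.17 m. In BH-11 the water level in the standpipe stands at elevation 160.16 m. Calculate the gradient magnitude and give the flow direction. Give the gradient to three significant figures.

Total head at BH-7: h = 168.17 m (water level in the piezometer is the total head).
Total head at BH-11: h = 160.16 m (water level in the piezometer is the total head).
Head difference: h(BH-7) − h(BH-11) = 168.17 − 160.16 = 8.01 m.
Hydraulic gradient: i = |Δh| / L = 8.01 / 589.8 = 0.0136.
Flow is from higher to lower head: from BH-7 toward BH-11, i.e. toward the south-east.

i ≈ 0.0136; groundwater flows toward the south-east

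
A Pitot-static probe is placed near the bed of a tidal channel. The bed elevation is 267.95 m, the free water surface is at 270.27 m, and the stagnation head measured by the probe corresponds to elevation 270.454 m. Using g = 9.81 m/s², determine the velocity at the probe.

v ≈ 1.90 m/s

Near the bed, under hydrostatic conditions, the piezometric head (z + ψ) equals the free-surface elevation, 270.27 m.
Velocity head = total − piezometric = 270.454 − 270.27 = 0.184 m.
v = √(2g·h_v) = √(2 × 9.81 × 0.184) = 1.90 m/s.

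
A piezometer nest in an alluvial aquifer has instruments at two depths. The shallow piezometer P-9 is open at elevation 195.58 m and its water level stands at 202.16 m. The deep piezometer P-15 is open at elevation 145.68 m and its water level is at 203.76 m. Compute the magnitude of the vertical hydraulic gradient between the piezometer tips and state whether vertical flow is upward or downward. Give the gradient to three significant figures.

Total head at P-9: h = 202.16 m (water level in the standpipe).
Total head at P-15: h = 203.76 m.
Δh = h(P-9) − h(P-15) = 202.16 − 203.76 = -1.60 m.
Vertical separation Δz = 195.58 − 145.68 = 49.90 m.
|i_v| = |Δh| / Δz = 1.60 / 49.90 = 0.0321.
Head is higher in the deep piezometer, so vertical flow is upward (discharge condition).

|i_v| ≈ 0.0321; vertical flow is upward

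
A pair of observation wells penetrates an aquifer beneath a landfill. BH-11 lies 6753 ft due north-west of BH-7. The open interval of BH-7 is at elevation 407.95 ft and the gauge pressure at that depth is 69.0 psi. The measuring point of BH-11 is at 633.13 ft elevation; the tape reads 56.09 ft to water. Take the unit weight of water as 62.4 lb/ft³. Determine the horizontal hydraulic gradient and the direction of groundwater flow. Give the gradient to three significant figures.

Pressure head at BH-7: ψ = 144·P/γ = 144 × 69.0 / 62.4 = 159.23 ft.
Total head at BH-7: h = z + ψ = 407.95 + 159.23 = 567.18 ft.
Total head at BH-11: h = 633.13 − 56.09 = 577.04 ft.
Head difference: h(BH-7) − h(BH-11) = 567.18 − 577.04 = -9.86 ft.
Hydraulic gradient: i = |Δh| / L = 9.86 / 6753 = 0.00146.
Flow is from higher to lower head: from BH-11 toward BH-7, i.e. toward the south-east.

i ≈ 0.00146; groundwater flows toward the south-east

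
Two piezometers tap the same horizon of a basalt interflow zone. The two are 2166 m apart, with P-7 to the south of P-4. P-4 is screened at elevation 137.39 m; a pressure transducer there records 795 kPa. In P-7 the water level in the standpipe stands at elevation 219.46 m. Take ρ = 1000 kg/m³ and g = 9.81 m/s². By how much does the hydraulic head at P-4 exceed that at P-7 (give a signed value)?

Pressure head at P-4: ψ = P/(ρg) = 795×1000 / (1000 × 9.81) = 81.04 m.
Total head at P-4: h = z + ψ = 137.39 + 81.04 = 218.43 m.
Total head at P-7: h = 219.46 m (water level in the piezometer is the total head).
Head difference: h(P-4) − h(P-7) = 218.43 − 219.46 = -1.03 m.

Δh ≈ -1.03 m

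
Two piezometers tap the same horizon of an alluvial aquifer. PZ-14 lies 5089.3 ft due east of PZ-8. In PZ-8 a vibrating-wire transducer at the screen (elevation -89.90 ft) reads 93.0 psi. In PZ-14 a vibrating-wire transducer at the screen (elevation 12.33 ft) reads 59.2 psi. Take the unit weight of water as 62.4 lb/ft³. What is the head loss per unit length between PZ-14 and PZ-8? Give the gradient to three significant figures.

Pressure head at PZ-8: ψ = 144·P/γ = 144 × 93.0 / 62.4 = 214.62 ft.
Total head at PZ-8: h = z + ψ = -89.90 + 214.62 = 124.72 ft.
Pressure head at PZ-14: ψ = 144·P/γ = 144 × 59.2 / 62.4 = 136.62 ft.
Total head at PZ-14: h = z + ψ = 12.33 + 136.62 = 148.95 ft.
Head difference: h(PZ-8) − h(PZ-14) = 124.72 − 148.95 = -24.23 ft.
Hydraulic gradient: i = |Δh| / L = 24.23 / 5089.3 = 0.00476.

i ≈ 0.00476 ft/ft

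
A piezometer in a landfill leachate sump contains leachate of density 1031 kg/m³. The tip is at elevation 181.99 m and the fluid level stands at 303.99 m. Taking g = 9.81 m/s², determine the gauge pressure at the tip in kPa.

Pressure head ψ = h − z = 303.99 − 181.99 = 122.00 m.
P = ρgψ = 1031 × 9.81 × 122.00 = 1233921 Pa ≈ 1230 kPa.

P ≈ 1230 kPa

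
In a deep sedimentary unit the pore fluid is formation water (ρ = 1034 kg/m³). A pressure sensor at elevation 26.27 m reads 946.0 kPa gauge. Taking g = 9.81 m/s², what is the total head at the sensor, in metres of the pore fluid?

h ≈ 119.53 m

ψ = P/(ρg) = 946.0×1000 / (1034 × 9.81) = 93.26 m.
h = z + ψ = 26.27 + 93.26 = 119.53 m.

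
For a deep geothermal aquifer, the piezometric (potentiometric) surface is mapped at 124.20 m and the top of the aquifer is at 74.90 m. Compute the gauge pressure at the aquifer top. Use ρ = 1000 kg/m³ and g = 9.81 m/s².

Pressure head at the aquifer top: ψ = h − z = 124.20 − 74.90 = 49.30 m.
P = ρgψ = 1000 × 9.81 × 49.30 = 483633 Pa ≈ 484 kPa.

P ≈ 484 kPa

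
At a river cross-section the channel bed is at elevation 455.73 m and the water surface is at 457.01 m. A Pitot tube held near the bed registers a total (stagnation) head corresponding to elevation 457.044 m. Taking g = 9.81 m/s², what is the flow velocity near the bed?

v ≈ 0.817 m/s

Near the bed, under hydrostatic conditions, the piezometric head (z + ψ) equals the free-surface elevation, 457.01 m.
Velocity head = total − piezometric = 457.044 − 457.01 = 0.034 m.
v = √(2g·h_v) = √(2 × 9.81 × 0.034) = 0.817 m/s.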